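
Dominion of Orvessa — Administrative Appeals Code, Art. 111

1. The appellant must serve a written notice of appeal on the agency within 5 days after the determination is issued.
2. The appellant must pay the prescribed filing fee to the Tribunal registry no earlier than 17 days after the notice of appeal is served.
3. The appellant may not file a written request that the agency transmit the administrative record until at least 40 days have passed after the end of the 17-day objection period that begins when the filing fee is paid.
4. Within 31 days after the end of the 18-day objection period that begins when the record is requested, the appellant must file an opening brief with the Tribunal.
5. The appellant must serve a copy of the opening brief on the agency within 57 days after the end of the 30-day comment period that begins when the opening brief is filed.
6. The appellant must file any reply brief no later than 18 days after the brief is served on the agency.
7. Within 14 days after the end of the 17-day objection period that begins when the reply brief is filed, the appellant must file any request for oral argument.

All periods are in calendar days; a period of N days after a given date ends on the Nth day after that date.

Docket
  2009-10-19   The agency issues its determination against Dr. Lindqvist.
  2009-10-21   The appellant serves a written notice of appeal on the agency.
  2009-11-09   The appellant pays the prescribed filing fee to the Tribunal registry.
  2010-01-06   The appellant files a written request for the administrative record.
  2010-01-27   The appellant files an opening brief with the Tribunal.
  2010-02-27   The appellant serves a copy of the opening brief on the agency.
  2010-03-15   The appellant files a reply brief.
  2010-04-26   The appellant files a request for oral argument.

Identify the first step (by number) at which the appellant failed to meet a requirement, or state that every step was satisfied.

Step 7

Step 1: 5 days after 2009-10-19 (when the determination is issued) is 2009-10-24; done 2009-10-21 — timely.
Step 2: the earliest permitted date is 17 days after 2009-10-21 (when the notice of appeal is served), i.e. 2009-11-07; 2009-11-09 is on or after that date.
Step 3: the earliest permitted date is 40 days after 2009-11-26 (end of the 17-day objection period, which began when the filing fee is paid on 2009-11-09), i.e. 2010-01-05; done 2010-01-06 — permitted.
Step 4: 31 days after 2010-01-24 (end of the 18-day objection period, which began when the record is requested on 2010-01-06) is 2010-02-24; completed 2010-01-27, before the deadline.
Step 5: 57 days after 2010-02-26 (end of the 30-day comment period, which began when the opening brief is filed on 2010-01-27) is 2010-04-24; 2010-02-27 is within that limit.
Step 6: 18 days after 2010-02-27 (when the brief is served on the agency) is 2010-03-17; done 2010-03-15 — timely.
Step 7: 14 days after 2010-04-01 (end of the 17-day objection period, which began when the reply brief is filed on 2010-03-15) is 2010-04-15; not done until 2010-04-26, 11 days after the deadline.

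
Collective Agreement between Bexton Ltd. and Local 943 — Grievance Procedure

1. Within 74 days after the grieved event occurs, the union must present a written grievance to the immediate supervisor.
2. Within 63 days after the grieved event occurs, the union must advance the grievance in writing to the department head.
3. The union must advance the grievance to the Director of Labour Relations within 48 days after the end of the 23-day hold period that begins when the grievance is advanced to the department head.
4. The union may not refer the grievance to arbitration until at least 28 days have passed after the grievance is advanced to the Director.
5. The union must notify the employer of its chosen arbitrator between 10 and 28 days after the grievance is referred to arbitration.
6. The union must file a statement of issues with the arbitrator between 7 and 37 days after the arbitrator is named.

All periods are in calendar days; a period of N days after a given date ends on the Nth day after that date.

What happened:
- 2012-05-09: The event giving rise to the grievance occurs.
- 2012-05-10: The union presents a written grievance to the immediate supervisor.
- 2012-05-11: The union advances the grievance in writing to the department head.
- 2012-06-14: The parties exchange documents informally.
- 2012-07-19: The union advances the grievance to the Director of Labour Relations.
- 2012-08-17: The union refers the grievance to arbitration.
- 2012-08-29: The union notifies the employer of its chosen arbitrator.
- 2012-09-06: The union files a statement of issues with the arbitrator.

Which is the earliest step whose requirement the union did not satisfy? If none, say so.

None — every step was satisfied

Step 1 — counting 74 days from 2012-05-09 (when the grieved event occurs) gives a deadline of 2012-07-22; done 2012-05-10 — timely.
Step 2 — counting 63 days from 2012-05-09 (when the grieved event occurs) gives a deadline of 2012-07-11; 2012-05-11 is within that limit.
Step 3 — counting 48 days from 2012-06-03 (end of the 23-day hold period, which began when the grievance is advanced to the department head on 2012-05-11) gives a deadline of 2012-07-21; 2012-07-19 is within that limit.
Step 4 — must wait 28 days from 2012-07-19 (when the grievance is advanced to the Director), so not before 2012-08-16; 2012-08-17 is on or after that date.
Step 5 — 10 and 28 days from 2012-08-17 (when the grievance is referred to arbitration) are 2012-08-27 and 2012-09-14 respectively; done 2012-08-29, which is between those dates.
Step 6 — 7 and 37 days from 2012-08-29 (when the arbitrator is named) are 2012-09-05 and 2012-10-05 respectively; done 2012-09-06 — within the window.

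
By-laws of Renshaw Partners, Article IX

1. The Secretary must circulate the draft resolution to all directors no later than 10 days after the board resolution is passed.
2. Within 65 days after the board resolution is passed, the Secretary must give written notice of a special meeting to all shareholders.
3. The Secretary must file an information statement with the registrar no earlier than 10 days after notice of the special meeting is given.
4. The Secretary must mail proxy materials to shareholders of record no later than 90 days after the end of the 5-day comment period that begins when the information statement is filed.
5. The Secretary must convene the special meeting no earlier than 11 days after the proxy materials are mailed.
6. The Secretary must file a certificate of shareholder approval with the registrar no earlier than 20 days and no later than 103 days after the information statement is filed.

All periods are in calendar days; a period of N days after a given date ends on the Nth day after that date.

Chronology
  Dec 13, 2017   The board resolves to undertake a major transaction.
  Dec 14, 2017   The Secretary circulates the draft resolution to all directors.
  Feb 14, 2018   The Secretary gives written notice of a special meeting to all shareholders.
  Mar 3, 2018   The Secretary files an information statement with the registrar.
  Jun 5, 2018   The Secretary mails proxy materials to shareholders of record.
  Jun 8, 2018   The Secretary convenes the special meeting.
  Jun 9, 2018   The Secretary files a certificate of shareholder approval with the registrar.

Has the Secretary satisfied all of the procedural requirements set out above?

(1) due by Dec 13, 2017 + 10 days = Dec 23, 2017; Dec 14, 2017 is within that limit.
(2) due by Dec 13, 2017 + 65 days = Feb 16, 2018; completed Feb 14, 2018, before the deadline.
(3) permitted from Feb 14, 2018 + 10 days = Feb 24, 2018 onward; done Mar 3, 2018, after the minimum wait.
(4) due by Mar 8, 2018 + 90 days = Jun 6, 2018; Jun 5, 2018 is within that limit.
(5) permitted from Jun 5, 2018 + 11 days = Jun 16, 2018 onward; done Jun 8, 2018 — 8 days too early.
Later steps need not be reached.

No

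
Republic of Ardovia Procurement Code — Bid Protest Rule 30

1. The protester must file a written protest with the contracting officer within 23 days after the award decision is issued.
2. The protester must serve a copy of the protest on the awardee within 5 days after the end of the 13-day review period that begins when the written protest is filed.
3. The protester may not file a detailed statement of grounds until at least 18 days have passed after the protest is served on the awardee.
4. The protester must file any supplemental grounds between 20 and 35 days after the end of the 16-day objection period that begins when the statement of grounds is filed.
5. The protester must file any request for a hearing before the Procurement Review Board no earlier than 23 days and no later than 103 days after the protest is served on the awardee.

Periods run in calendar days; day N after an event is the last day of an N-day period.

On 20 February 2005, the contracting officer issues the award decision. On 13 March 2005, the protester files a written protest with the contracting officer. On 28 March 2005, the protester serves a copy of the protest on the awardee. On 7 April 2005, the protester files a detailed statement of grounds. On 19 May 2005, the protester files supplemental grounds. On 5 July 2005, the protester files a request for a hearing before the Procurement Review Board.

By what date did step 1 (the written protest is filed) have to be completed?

Step 1 runs from 20 February 2005, when the award decision is issued. 23 days after 20 February 2005 is 15 March 2005.

15 March 2005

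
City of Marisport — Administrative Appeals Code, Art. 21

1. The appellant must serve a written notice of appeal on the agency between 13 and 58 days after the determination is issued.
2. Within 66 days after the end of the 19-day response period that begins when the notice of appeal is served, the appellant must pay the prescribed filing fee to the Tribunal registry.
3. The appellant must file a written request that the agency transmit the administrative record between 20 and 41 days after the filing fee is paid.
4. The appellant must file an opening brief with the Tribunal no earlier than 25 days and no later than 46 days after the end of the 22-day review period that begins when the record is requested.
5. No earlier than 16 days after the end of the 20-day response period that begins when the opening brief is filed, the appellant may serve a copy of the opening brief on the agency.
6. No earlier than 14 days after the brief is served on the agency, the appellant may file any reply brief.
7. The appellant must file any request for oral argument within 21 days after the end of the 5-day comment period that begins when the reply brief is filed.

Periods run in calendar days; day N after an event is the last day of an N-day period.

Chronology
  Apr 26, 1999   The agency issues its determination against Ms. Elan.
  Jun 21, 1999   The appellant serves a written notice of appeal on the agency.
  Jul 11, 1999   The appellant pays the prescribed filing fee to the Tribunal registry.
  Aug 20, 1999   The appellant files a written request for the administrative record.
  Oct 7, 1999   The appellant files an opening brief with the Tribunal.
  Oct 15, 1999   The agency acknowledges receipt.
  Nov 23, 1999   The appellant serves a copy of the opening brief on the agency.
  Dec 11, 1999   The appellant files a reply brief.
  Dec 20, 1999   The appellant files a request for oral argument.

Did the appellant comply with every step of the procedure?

Yes

Step 1 — 13 and 58 days from Apr 26, 1999 (when the determination is issued) are May 9, 1999 and Jun 23, 1999 respectively; done Jun 21, 1999 — within the window.
Step 2 — counting 66 days from Jul 10, 1999 (end of the 19-day response period, which began when the notice of appeal is served on Jun 21, 1999) gives a deadline of Sep 14, 1999; Jul 11, 1999 is within that limit.
Step 3 — 20 and 41 days from Jul 11, 1999 (when the filing fee is paid) are Jul 31, 1999 and Aug 21, 1999 respectively; done Aug 20, 1999, which is between those dates.
Step 4 — 25 and 46 days from Sep 11, 1999 (end of the 22-day review period, which began when the record is requested on Aug 20, 1999) are Oct 6, 1999 and Oct 27, 1999 respectively; Oct 7, 1999 falls inside that range.
Step 5 — must wait 16 days from Oct 27, 1999 (end of the 20-day response period, which began when the opening brief is filed on Oct 7, 1999), so not before Nov 12, 1999; done Nov 23, 1999 — permitted.
Step 6 — must wait 14 days from Nov 23, 1999 (when the brief is served on the agency), so not before Dec 7, 1999; done Dec 11, 1999 — permitted.
Step 7 — counting 21 days from Dec 16, 1999 (end of the 5-day comment period, which began when the reply brief is filed on Dec 11, 1999) gives a deadline of Jan 6, 2000; done Dec 20, 1999 — timely.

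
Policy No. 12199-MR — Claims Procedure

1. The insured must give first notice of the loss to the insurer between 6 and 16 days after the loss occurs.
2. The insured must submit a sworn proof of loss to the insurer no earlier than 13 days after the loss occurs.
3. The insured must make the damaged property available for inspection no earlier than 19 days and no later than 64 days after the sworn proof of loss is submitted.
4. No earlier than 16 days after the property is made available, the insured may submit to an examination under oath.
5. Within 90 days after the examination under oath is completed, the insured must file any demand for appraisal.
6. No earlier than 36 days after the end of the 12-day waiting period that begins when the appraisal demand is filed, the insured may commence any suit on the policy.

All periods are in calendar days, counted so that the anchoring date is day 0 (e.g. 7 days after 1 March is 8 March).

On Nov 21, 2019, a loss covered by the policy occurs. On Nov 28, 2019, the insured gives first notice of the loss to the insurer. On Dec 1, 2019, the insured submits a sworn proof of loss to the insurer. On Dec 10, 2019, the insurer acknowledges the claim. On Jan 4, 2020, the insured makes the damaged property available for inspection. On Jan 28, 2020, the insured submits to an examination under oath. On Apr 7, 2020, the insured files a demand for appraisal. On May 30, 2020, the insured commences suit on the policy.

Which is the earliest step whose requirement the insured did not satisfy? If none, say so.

Step 1: the window is 6–16 days after Nov 21, 2019 (when the loss occurs), so Nov 27, 2019 through Dec 7, 2019; done Nov 28, 2019, which is between those dates.
Step 2: the earliest permitted date is 13 days after Nov 21, 2019 (when the loss occurs), i.e. Dec 4, 2019; Dec 1, 2019 is 3 days before the earliest permitted date.
No need to go further; step 2 was not satisfied.

Step 2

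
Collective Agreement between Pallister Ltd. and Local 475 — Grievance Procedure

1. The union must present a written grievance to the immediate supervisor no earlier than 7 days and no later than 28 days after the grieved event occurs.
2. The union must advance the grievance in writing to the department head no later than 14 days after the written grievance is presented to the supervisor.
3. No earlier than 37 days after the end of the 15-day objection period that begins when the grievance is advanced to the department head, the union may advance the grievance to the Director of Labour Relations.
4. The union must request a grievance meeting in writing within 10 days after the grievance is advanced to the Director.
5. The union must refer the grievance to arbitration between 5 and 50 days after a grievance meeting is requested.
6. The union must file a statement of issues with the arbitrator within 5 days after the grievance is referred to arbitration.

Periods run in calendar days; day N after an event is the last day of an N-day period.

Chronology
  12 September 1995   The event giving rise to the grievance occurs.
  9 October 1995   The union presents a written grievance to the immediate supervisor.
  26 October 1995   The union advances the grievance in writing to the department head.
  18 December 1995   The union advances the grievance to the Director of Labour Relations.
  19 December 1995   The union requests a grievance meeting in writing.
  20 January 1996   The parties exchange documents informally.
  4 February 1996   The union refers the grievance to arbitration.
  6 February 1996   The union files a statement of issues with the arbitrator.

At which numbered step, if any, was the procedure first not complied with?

Step 2

Step 1 — 7 and 28 days from 12 September 1995 (when the grieved event occurs) are 19 September 1995 and 10 October 1995 respectively; 9 October 1995 falls inside that range.
Step 2 — counting 14 days from 9 October 1995 (when the written grievance is presented to the supervisor) gives a deadline of 23 October 1995; done 26 October 1995 — 3 days late.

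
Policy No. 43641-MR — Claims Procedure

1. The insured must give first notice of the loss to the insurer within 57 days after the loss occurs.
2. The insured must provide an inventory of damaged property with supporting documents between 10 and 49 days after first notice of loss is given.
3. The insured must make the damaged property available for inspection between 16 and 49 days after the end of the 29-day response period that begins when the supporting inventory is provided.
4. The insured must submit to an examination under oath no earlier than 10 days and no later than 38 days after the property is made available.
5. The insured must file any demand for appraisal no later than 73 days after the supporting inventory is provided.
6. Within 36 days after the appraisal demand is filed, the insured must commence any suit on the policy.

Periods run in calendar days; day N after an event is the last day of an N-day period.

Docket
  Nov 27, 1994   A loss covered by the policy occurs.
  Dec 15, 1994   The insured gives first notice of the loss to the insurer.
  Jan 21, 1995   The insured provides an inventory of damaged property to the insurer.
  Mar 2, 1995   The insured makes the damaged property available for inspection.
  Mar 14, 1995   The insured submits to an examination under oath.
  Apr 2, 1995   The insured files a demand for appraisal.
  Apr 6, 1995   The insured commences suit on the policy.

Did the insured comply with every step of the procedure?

(1) due by Nov 27, 1994 + 57 days = Jan 23, 1995; Dec 15, 1994 is within that limit.
(2) the permitted window runs from Dec 15, 1994 + 10 = Dec 25, 1994 to Dec 15, 1994 + 49 = Feb 2, 1995; done Jan 21, 1995 — within the window.
(3) the permitted window runs from Feb 19, 1995 + 16 = Mar 7, 1995 to Feb 19, 1995 + 49 = Apr 9, 1995; done Mar 2, 1995 — 5 days before the window opened.
Later steps need not be reached.

No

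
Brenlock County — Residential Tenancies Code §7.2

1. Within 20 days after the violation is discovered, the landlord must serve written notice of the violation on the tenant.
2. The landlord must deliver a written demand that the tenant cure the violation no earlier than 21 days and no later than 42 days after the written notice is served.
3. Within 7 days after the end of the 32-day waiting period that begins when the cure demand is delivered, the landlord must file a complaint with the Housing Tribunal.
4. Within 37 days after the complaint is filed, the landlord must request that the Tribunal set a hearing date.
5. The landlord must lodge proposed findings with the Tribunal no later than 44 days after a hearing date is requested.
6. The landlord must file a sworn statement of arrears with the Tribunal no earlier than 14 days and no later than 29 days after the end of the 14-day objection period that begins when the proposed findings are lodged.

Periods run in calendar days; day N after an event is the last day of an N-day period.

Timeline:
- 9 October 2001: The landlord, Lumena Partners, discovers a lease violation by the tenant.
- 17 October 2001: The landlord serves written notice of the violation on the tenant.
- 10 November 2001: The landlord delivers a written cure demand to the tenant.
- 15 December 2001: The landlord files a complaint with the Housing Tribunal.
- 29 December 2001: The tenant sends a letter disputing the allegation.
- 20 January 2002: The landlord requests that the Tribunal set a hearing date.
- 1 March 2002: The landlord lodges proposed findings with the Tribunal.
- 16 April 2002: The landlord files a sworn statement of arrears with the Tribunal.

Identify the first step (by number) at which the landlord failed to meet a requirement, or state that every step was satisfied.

Step 6

(1) due by 9 October 2001 + 20 days = 29 October 2001; 17 October 2001 is within that limit.
(2) the permitted window runs from 17 October 2001 + 21 = 7 November 2001 to 17 October 2001 + 42 = 28 November 2001; done 10 November 2001 — within the window.
(3) due by 12 December 2001 + 7 days = 19 December 2001; 15 December 2001 is within that limit.
(4) due by 15 December 2001 + 37 days = 21 January 2002; completed 20 January 2002, before the deadline.
(5) due by 20 January 2002 + 44 days = 5 March 2002; 1 March 2002 is within that limit.
(6) the permitted window runs from 15 March 2002 + 14 = 29 March 2002 to 15 March 2002 + 29 = 13 April 2002; done 16 April 2002 — 3 days after the window closed.
The analysis stops there.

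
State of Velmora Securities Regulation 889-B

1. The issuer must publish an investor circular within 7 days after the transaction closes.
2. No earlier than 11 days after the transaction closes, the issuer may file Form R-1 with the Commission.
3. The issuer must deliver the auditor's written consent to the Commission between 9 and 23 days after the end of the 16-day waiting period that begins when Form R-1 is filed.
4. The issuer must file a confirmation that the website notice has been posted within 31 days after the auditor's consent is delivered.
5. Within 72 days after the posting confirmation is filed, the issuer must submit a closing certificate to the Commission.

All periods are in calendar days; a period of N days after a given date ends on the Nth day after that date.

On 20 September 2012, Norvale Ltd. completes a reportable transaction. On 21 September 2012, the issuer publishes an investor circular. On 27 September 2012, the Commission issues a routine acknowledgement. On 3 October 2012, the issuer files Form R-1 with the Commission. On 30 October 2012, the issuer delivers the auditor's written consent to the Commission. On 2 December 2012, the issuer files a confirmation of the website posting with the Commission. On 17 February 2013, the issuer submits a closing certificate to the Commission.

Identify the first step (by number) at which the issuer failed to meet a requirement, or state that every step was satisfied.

Step 1: 7 days after 20 September 2012 (when the transaction closes) is 27 September 2012; done 21 September 2012 — timely.
Step 2: the earliest permitted date is 11 days after 20 September 2012 (when the transaction closes), i.e. 1 October 2012; done 3 October 2012 — permitted.
Step 3: the window is 9–23 days after 19 October 2012 (end of the 16-day waiting period, which began when Form R-1 is filed on 3 October 2012), so 28 October 2012 through 11 November 2012; done 30 October 2012 — within the window.
Step 4: 31 days after 30 October 2012 (when the auditor's consent is delivered) is 30 November 2012; not done until 2 December 2012, 2 days after the deadline.
That is the first point of non-compliance.

Step 4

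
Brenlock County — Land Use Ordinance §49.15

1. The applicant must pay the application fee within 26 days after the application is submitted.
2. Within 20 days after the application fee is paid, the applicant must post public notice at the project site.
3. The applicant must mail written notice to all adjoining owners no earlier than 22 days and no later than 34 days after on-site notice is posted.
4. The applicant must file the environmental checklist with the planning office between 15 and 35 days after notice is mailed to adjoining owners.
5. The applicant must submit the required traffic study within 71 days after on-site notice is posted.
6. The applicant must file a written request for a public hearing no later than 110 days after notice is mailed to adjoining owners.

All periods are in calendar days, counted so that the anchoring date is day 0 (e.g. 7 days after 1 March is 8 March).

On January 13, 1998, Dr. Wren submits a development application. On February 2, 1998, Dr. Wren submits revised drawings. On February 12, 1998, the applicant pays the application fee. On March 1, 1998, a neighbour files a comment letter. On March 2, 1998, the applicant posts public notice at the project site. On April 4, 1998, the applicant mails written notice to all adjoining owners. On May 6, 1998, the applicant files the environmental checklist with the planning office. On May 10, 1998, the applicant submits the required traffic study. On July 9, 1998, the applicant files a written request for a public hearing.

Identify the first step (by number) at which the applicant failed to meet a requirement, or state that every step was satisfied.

Step 1

Step 1: 26 days after January 13, 1998 (when the application is submitted) is February 8, 1998; not done until February 12, 1998, 4 days after the deadline.
That is the first point of non-compliance.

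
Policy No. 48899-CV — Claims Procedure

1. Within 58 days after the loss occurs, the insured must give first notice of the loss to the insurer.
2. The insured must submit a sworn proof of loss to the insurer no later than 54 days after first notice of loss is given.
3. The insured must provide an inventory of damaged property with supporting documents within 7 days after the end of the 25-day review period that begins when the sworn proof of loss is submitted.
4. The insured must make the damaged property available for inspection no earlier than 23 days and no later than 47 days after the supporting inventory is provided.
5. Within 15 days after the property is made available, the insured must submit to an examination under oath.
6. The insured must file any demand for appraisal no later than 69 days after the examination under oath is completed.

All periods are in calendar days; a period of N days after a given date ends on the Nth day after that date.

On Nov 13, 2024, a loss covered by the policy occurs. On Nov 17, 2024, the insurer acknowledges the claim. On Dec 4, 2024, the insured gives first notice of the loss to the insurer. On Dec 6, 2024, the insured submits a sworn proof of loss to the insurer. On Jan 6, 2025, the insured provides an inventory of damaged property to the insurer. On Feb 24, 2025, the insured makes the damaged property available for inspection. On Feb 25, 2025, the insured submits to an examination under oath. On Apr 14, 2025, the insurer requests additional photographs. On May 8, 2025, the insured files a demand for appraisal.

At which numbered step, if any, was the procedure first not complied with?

Step 4

Step 1: 58 days after Nov 13, 2024 (when the loss occurs) is Jan 10, 2025; completed Dec 4, 2024, before the deadline.
Step 2: 54 days after Dec 4, 2024 (when first notice of loss is given) is Jan 27, 2025; Dec 6, 2024 is within that limit.
Step 3: 7 days after Dec 31, 2024 (end of the 25-day review period, which began when the sworn proof of loss is submitted on Dec 6, 2024) is Jan 7, 2025; completed Jan 6, 2025, before the deadline.
Step 4: the window is 23–47 days after Jan 6, 2025 (when the supporting inventory is provided), so Jan 29, 2025 through Feb 22, 2025; done Feb 24, 2025 — 2 days after the window closed.
That is the first point of non-compliance.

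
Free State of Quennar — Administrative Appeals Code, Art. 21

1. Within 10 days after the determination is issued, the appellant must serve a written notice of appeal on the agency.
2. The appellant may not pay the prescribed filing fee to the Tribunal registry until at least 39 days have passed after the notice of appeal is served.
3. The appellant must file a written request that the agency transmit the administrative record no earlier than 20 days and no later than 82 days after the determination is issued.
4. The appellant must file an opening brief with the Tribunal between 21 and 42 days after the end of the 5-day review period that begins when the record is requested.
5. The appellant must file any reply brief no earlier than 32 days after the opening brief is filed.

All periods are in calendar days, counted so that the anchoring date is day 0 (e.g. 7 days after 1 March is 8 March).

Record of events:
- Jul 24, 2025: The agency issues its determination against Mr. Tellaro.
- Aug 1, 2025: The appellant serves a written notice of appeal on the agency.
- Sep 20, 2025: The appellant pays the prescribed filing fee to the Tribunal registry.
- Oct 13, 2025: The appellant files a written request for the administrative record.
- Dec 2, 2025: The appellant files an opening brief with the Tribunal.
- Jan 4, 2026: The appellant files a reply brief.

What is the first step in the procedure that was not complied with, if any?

Step 1: 10 days after Jul 24, 2025 (when the determination is issued) is Aug 3, 2025; done Aug 1, 2025 — timely.
Step 2: the earliest permitted date is 39 days after Aug 1, 2025 (when the notice of appeal is served), i.e. Sep 9, 2025; done Sep 20, 2025 — permitted.
Step 3: the window is 20–82 days after Jul 24, 2025 (when the determination is issued), so Aug 13, 2025 through Oct 14, 2025; done Oct 13, 2025 — within the window.
Step 4: the window is 21–42 days after Oct 18, 2025 (end of the 5-day review period, which began when the record is requested on Oct 13, 2025), so Nov 8, 2025 through Nov 29, 2025; done Dec 2, 2025 — 3 days after the window closed.
The procedure was therefore not followed at step 4.

Step 4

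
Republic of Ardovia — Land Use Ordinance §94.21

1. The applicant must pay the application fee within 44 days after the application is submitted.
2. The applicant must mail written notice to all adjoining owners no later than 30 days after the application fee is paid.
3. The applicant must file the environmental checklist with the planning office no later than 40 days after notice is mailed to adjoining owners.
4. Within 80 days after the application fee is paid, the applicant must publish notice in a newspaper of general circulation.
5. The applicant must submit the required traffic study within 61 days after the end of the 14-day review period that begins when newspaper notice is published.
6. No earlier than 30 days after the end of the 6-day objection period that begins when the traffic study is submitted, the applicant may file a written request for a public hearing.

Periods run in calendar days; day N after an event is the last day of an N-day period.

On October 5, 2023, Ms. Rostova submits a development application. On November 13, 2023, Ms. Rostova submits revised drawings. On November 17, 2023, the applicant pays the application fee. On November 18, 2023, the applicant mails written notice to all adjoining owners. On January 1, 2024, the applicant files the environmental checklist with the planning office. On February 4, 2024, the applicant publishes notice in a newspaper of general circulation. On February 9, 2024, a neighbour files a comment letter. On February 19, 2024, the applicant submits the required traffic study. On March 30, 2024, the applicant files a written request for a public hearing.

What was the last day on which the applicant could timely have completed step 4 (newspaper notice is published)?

February 5, 2024

Step 4 runs from November 17, 2023, when the application fee is paid. 80 days after November 17, 2023 is February 5, 2024.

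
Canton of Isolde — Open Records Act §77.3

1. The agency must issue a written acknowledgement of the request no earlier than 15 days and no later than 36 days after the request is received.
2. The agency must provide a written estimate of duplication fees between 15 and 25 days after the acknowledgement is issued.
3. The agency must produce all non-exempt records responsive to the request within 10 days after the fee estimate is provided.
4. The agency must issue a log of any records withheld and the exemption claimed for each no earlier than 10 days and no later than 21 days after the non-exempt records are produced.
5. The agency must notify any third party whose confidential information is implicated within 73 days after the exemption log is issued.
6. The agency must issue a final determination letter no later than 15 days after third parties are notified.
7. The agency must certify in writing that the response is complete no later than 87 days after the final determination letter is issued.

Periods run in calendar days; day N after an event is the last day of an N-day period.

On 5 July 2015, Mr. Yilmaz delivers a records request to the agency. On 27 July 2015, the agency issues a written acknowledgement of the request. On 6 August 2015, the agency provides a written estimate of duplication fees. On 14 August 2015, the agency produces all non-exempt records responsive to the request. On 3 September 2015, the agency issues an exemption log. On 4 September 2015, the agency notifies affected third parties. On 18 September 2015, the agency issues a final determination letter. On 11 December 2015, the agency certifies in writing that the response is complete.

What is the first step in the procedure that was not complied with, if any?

(1) the permitted window runs from 5 July 2015 + 15 = 20 July 2015 to 5 July 2015 + 36 = 10 August 2015; 27 July 2015 falls inside that range.
(2) the permitted window runs from 27 July 2015 + 15 = 11 August 2015 to 27 July 2015 + 25 = 21 August 2015; 6 August 2015 is 5 days too early.

Step 2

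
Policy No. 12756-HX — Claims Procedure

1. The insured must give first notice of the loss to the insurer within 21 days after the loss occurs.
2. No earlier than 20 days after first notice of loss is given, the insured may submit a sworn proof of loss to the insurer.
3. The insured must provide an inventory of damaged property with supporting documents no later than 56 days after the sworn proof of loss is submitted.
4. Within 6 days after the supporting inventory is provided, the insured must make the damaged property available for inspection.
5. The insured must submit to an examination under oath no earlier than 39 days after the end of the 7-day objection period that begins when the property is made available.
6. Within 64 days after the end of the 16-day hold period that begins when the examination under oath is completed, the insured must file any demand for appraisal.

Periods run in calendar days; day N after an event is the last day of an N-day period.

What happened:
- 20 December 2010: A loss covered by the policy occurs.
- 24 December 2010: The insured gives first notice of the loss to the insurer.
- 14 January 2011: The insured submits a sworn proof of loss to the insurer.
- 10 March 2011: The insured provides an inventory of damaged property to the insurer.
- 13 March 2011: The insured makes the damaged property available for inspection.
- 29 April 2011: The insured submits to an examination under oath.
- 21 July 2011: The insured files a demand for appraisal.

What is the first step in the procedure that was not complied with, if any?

Step 6

Step 1: 21 days after 20 December 2010 (when the loss occurs) is 10 January 2011; done 24 December 2010 — timely.
Step 2: the earliest permitted date is 20 days after 24 December 2010 (when first notice of loss is given), i.e. 13 January 2011; done 14 January 2011, after the minimum wait.
Step 3: 56 days after 14 January 2011 (when the sworn proof of loss is submitted) is 11 March 2011; completed 10 March 2011, before the deadline.
Step 4: 6 days after 10 March 2011 (when the supporting inventory is provided) is 16 March 2011; 13 March 2011 is within that limit.
Step 5: the earliest permitted date is 39 days after 20 March 2011 (end of the 7-day objection period, which began when the property is made available on 13 March 2011), i.e. 28 April 2011; 29 April 2011 is on or after that date.
Step 6: 64 days after 15 May 2011 (end of the 16-day hold period, which began when the examination under oath is completed on 29 April 2011) is 18 July 2011; 21 July 2011 misses that deadline by 3 days.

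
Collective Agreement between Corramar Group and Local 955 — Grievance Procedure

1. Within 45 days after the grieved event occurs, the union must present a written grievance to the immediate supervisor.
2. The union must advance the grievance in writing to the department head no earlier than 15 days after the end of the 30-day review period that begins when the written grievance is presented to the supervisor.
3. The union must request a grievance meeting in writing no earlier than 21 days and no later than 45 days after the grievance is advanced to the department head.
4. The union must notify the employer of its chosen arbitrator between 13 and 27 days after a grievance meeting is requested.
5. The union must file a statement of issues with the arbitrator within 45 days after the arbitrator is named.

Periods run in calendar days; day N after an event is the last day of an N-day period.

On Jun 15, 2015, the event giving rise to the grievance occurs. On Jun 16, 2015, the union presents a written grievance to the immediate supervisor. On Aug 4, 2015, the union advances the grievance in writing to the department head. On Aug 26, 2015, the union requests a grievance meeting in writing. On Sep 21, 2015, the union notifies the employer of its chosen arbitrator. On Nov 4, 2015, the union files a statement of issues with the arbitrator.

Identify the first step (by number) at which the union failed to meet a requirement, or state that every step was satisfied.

(1) due by Jun 15, 2015 + 45 days = Jul 30, 2015; done Jun 16, 2015 — timely.
(2) permitted from Jul 16, 2015 + 15 days = Jul 31, 2015 onward; Aug 4, 2015 is on or after that date.
(3) the permitted window runs from Aug 4, 2015 + 21 = Aug 25, 2015 to Aug 4, 2015 + 45 = Sep 18, 2015; Aug 26, 2015 falls inside that range.
(4) the permitted window runs from Aug 26, 2015 + 13 = Sep 8, 2015 to Aug 26, 2015 + 27 = Sep 22, 2015; Sep 21, 2015 falls inside that range.
(5) due by Sep 21, 2015 + 45 days = Nov 5, 2015; completed Nov 4, 2015, before the deadline.

None — every step was satisfied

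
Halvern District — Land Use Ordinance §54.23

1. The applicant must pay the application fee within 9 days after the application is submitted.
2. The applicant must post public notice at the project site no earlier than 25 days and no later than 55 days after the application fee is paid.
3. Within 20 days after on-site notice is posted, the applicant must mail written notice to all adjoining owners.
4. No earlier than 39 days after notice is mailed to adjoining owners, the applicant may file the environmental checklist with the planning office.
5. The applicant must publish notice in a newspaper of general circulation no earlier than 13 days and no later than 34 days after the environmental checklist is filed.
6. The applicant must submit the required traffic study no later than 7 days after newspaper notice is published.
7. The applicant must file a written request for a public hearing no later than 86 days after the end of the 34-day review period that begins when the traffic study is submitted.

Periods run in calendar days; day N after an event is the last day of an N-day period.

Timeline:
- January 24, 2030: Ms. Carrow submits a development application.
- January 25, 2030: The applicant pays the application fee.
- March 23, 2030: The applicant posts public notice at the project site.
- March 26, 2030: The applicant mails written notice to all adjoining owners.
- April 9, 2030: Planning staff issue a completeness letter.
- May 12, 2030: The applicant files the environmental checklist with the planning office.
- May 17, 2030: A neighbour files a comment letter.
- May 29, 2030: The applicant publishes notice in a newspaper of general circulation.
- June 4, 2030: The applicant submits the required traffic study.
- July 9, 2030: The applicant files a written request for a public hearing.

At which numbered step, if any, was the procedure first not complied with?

Step 1: 9 days after January 24, 2030 (when the application is submitted) is February 2, 2030; done January 25, 2030 — timely.
Step 2: the window is 25–55 days after January 25, 2030 (when the application fee is paid), so February 19, 2030 through March 21, 2030; done March 23, 2030 — 2 days after the window closed.

Step 2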